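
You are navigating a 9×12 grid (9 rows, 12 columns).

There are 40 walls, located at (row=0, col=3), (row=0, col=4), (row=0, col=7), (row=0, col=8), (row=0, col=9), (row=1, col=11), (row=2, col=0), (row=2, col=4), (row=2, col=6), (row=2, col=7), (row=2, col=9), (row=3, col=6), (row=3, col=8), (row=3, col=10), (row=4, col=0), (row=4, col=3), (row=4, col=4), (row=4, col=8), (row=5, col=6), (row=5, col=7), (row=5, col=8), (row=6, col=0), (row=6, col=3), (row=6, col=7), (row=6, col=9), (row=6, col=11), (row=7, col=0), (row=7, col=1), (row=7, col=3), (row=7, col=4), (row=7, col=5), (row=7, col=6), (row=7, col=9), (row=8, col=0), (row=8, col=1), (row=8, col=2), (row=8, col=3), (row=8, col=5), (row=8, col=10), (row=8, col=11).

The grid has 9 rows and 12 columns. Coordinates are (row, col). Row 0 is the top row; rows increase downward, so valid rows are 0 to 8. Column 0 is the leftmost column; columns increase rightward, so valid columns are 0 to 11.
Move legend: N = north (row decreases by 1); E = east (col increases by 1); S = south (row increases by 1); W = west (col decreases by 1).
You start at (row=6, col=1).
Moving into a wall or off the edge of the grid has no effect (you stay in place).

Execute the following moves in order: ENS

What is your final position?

Start: (row=6, col=1)
  E (east): (row=6, col=1) -> (row=6, col=2)
  N (north): (row=6, col=2) -> (row=5, col=2)
  S (south): (row=5, col=2) -> (row=6, col=2)
Final: (row=6, col=2)

Answer: Final position: (row=6, col=2)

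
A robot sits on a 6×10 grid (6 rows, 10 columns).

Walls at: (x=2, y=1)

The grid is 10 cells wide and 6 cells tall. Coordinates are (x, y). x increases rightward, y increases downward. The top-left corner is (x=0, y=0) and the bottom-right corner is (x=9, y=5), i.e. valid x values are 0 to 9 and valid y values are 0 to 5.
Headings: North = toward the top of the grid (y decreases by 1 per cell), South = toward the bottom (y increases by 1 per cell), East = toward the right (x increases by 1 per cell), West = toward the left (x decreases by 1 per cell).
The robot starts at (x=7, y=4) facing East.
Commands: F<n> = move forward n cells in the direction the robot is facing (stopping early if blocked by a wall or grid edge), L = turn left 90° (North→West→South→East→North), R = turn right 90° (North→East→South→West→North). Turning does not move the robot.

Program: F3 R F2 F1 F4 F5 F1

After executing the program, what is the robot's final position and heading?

Answer: Final position: (x=9, y=5), facing South

Derivation:
Start: (x=7, y=4), facing East
  F3: move forward 2/3 (blocked), now at (x=9, y=4)
  R: turn right, now facing South
  F2: move forward 1/2 (blocked), now at (x=9, y=5)
  F1: move forward 0/1 (blocked), now at (x=9, y=5)
  F4: move forward 0/4 (blocked), now at (x=9, y=5)
  F5: move forward 0/5 (blocked), now at (x=9, y=5)
  F1: move forward 0/1 (blocked), now at (x=9, y=5)
Final: (x=9, y=5), facing South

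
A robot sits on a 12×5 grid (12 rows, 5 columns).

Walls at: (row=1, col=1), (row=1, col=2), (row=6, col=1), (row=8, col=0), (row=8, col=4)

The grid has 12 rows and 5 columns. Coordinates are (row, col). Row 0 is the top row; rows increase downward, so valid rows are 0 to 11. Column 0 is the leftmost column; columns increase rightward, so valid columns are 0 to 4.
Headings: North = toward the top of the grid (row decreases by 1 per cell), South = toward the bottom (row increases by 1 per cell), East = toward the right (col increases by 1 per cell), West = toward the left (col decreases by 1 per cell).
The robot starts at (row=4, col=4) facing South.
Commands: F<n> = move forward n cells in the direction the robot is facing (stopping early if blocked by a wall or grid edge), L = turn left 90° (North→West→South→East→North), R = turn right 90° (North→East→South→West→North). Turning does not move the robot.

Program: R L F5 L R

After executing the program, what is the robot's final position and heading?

Start: (row=4, col=4), facing South
  R: turn right, now facing West
  L: turn left, now facing South
  F5: move forward 3/5 (blocked), now at (row=7, col=4)
  L: turn left, now facing East
  R: turn right, now facing South
Final: (row=7, col=4), facing South

Answer: Final position: (row=7, col=4), facing South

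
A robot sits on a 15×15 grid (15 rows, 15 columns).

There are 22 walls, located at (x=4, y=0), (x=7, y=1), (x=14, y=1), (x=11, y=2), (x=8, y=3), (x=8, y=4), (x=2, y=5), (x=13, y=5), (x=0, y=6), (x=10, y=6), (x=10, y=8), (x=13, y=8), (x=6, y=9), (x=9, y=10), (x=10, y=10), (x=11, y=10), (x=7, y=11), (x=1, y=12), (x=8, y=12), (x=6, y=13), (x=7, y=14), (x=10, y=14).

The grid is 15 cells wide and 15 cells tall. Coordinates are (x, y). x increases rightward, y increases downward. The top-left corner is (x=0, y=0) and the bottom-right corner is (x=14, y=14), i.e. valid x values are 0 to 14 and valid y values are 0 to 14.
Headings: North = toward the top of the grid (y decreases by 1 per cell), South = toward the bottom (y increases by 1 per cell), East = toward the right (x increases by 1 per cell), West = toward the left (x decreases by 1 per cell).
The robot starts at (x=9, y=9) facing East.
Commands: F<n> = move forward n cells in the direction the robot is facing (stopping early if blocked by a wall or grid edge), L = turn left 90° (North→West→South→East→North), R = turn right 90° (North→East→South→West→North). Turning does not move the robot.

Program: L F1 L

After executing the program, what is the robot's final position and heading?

Start: (x=9, y=9), facing East
  L: turn left, now facing North
  F1: move forward 1, now at (x=9, y=8)
  L: turn left, now facing West
Final: (x=9, y=8), facing West

Answer: Final position: (x=9, y=8), facing West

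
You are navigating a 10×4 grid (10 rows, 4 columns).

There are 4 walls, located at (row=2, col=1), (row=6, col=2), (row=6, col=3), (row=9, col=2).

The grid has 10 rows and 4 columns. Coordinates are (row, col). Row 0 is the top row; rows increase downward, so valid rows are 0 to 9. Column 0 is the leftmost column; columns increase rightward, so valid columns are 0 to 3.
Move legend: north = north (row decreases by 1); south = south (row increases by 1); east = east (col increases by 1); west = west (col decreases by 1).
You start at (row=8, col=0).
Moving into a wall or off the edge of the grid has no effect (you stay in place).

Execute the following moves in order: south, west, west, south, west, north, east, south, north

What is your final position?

Answer: Final position: (row=8, col=1)

Derivation:
Start: (row=8, col=0)
  south (south): (row=8, col=0) -> (row=9, col=0)
  west (west): blocked, stay at (row=9, col=0)
  west (west): blocked, stay at (row=9, col=0)
  south (south): blocked, stay at (row=9, col=0)
  west (west): blocked, stay at (row=9, col=0)
  north (north): (row=9, col=0) -> (row=8, col=0)
  east (east): (row=8, col=0) -> (row=8, col=1)
  south (south): (row=8, col=1) -> (row=9, col=1)
  north (north): (row=9, col=1) -> (row=8, col=1)
Final: (row=8, col=1)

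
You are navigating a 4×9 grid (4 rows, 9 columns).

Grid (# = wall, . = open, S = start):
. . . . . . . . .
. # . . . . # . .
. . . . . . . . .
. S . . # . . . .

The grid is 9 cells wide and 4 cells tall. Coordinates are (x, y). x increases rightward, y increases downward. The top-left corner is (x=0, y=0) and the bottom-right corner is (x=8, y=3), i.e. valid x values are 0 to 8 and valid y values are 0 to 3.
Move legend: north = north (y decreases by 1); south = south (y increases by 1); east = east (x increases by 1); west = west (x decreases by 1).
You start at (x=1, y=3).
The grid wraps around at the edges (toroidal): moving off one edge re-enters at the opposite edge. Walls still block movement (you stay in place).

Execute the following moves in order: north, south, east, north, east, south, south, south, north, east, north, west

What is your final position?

Start: (x=1, y=3)
  north (north): (x=1, y=3) -> (x=1, y=2)
  south (south): (x=1, y=2) -> (x=1, y=3)
  east (east): (x=1, y=3) -> (x=2, y=3)
  north (north): (x=2, y=3) -> (x=2, y=2)
  east (east): (x=2, y=2) -> (x=3, y=2)
  south (south): (x=3, y=2) -> (x=3, y=3)
  south (south): (x=3, y=3) -> (x=3, y=0)
  south (south): (x=3, y=0) -> (x=3, y=1)
  north (north): (x=3, y=1) -> (x=3, y=0)
  east (east): (x=3, y=0) -> (x=4, y=0)
  north (north): blocked, stay at (x=4, y=0)
  west (west): (x=4, y=0) -> (x=3, y=0)
Final: (x=3, y=0)

Answer: Final position: (x=3, y=0)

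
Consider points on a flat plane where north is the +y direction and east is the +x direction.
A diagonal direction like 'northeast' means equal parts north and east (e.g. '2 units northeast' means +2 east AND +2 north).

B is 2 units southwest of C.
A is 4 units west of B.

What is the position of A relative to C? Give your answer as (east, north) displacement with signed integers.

Answer: A is at (east=-6, north=-2) relative to C.

Derivation:
Place C at the origin (east=0, north=0).
  B is 2 units southwest of C: delta (east=-2, north=-2); B at (east=-2, north=-2).
  A is 4 units west of B: delta (east=-4, north=+0); A at (east=-6, north=-2).
Therefore A relative to C: (east=-6, north=-2).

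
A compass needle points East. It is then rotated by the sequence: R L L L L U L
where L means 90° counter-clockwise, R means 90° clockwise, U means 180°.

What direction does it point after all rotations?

Start: East
  R (right (90° clockwise)) -> South
  L (left (90° counter-clockwise)) -> East
  L (left (90° counter-clockwise)) -> North
  L (left (90° counter-clockwise)) -> West
  L (left (90° counter-clockwise)) -> South
  U (U-turn (180°)) -> North
  L (left (90° counter-clockwise)) -> West
Final: West

Answer: Final heading: West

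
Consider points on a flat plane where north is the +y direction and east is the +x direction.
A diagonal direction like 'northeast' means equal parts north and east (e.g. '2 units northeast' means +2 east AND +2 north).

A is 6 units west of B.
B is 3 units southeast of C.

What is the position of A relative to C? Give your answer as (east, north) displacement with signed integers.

Answer: A is at (east=-3, north=-3) relative to C.

Derivation:
Place C at the origin (east=0, north=0).
  B is 3 units southeast of C: delta (east=+3, north=-3); B at (east=3, north=-3).
  A is 6 units west of B: delta (east=-6, north=+0); A at (east=-3, north=-3).
Therefore A relative to C: (east=-3, north=-3).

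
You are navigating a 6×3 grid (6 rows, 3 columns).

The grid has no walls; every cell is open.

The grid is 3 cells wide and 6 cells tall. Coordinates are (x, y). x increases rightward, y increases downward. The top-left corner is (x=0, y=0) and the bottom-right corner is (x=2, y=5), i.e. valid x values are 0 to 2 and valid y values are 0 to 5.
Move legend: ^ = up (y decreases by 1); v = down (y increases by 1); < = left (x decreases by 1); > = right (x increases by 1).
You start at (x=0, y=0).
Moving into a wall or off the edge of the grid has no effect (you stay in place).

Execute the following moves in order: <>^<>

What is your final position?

Start: (x=0, y=0)
  < (left): blocked, stay at (x=0, y=0)
  > (right): (x=0, y=0) -> (x=1, y=0)
  ^ (up): blocked, stay at (x=1, y=0)
  < (left): (x=1, y=0) -> (x=0, y=0)
  > (right): (x=0, y=0) -> (x=1, y=0)
Final: (x=1, y=0)

Answer: Final position: (x=1, y=0)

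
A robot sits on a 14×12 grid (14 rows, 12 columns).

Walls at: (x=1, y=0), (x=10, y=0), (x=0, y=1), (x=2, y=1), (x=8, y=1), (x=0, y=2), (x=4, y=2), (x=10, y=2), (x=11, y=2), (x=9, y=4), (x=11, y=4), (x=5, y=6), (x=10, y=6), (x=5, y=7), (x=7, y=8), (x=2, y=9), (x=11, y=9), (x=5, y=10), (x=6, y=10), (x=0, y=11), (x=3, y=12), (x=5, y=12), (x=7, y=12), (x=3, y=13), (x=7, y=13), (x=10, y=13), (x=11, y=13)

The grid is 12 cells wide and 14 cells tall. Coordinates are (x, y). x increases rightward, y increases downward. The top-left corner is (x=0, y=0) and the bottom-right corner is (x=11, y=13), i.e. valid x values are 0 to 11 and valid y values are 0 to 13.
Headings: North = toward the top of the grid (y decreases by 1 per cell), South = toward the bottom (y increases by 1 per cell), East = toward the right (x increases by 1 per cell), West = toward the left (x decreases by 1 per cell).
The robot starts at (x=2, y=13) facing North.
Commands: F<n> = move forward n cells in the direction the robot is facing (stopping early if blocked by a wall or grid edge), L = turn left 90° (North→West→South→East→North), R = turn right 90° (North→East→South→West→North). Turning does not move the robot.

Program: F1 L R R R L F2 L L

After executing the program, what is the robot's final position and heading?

Answer: Final position: (x=2, y=12), facing West

Derivation:
Start: (x=2, y=13), facing North
  F1: move forward 1, now at (x=2, y=12)
  L: turn left, now facing West
  R: turn right, now facing North
  R: turn right, now facing East
  R: turn right, now facing South
  L: turn left, now facing East
  F2: move forward 0/2 (blocked), now at (x=2, y=12)
  L: turn left, now facing North
  L: turn left, now facing West
Final: (x=2, y=12), facing West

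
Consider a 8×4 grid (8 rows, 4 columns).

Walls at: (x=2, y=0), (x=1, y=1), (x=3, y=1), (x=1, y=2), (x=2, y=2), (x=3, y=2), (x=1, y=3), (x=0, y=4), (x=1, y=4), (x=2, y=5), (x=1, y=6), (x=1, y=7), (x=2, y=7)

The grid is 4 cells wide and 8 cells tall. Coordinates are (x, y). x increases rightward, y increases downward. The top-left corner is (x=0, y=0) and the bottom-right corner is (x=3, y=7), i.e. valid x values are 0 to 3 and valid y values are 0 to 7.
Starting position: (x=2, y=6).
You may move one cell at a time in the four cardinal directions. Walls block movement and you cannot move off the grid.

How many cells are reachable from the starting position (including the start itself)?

BFS flood-fill from (x=2, y=6):
  Distance 0: (x=2, y=6)
  Distance 1: (x=3, y=6)
  Distance 2: (x=3, y=5), (x=3, y=7)
  Distance 3: (x=3, y=4)
  Distance 4: (x=3, y=3), (x=2, y=4)
  Distance 5: (x=2, y=3)
Total reachable: 8 (grid has 19 open cells total)

Answer: Reachable cells: 8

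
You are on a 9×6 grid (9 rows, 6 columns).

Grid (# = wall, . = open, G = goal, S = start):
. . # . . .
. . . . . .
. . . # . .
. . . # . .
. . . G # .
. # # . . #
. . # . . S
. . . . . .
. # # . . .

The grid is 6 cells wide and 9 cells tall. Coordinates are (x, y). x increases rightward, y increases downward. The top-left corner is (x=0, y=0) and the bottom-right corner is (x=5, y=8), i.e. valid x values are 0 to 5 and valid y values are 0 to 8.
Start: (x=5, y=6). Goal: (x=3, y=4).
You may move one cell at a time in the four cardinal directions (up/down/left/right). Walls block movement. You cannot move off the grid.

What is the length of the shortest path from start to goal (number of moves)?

Answer: Shortest path length: 4

Derivation:
BFS from (x=5, y=6) until reaching (x=3, y=4):
  Distance 0: (x=5, y=6)
  Distance 1: (x=4, y=6), (x=5, y=7)
  Distance 2: (x=4, y=5), (x=3, y=6), (x=4, y=7), (x=5, y=8)
  Distance 3: (x=3, y=5), (x=3, y=7), (x=4, y=8)
  Distance 4: (x=3, y=4), (x=2, y=7), (x=3, y=8)  <- goal reached here
One shortest path (4 moves): (x=5, y=6) -> (x=4, y=6) -> (x=3, y=6) -> (x=3, y=5) -> (x=3, y=4)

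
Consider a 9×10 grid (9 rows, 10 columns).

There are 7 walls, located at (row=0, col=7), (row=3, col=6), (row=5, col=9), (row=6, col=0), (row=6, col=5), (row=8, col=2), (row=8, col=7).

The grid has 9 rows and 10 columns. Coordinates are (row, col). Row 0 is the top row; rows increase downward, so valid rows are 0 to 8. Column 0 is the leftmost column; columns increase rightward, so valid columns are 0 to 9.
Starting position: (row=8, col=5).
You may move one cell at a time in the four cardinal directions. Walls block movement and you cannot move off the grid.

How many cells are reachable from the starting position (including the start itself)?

BFS flood-fill from (row=8, col=5):
  Distance 0: (row=8, col=5)
  Distance 1: (row=7, col=5), (row=8, col=4), (row=8, col=6)
  Distance 2: (row=7, col=4), (row=7, col=6), (row=8, col=3)
  Distance 3: (row=6, col=4), (row=6, col=6), (row=7, col=3), (row=7, col=7)
  Distance 4: (row=5, col=4), (row=5, col=6), (row=6, col=3), (row=6, col=7), (row=7, col=2), (row=7, col=8)
  Distance 5: (row=4, col=4), (row=4, col=6), (row=5, col=3), (row=5, col=5), (row=5, col=7), (row=6, col=2), (row=6, col=8), (row=7, col=1), (row=7, col=9), (row=8, col=8)
  Distance 6: (row=3, col=4), (row=4, col=3), (row=4, col=5), (row=4, col=7), (row=5, col=2), (row=5, col=8), (row=6, col=1), (row=6, col=9), (row=7, col=0), (row=8, col=1), (row=8, col=9)
  Distance 7: (row=2, col=4), (row=3, col=3), (row=3, col=5), (row=3, col=7), (row=4, col=2), (row=4, col=8), (row=5, col=1), (row=8, col=0)
  Distance 8: (row=1, col=4), (row=2, col=3), (row=2, col=5), (row=2, col=7), (row=3, col=2), (row=3, col=8), (row=4, col=1), (row=4, col=9), (row=5, col=0)
  Distance 9: (row=0, col=4), (row=1, col=3), (row=1, col=5), (row=1, col=7), (row=2, col=2), (row=2, col=6), (row=2, col=8), (row=3, col=1), (row=3, col=9), (row=4, col=0)
  Distance 10: (row=0, col=3), (row=0, col=5), (row=1, col=2), (row=1, col=6), (row=1, col=8), (row=2, col=1), (row=2, col=9), (row=3, col=0)
  Distance 11: (row=0, col=2), (row=0, col=6), (row=0, col=8), (row=1, col=1), (row=1, col=9), (row=2, col=0)
  Distance 12: (row=0, col=1), (row=0, col=9), (row=1, col=0)
  Distance 13: (row=0, col=0)
Total reachable: 83 (grid has 83 open cells total)

Answer: Reachable cells: 83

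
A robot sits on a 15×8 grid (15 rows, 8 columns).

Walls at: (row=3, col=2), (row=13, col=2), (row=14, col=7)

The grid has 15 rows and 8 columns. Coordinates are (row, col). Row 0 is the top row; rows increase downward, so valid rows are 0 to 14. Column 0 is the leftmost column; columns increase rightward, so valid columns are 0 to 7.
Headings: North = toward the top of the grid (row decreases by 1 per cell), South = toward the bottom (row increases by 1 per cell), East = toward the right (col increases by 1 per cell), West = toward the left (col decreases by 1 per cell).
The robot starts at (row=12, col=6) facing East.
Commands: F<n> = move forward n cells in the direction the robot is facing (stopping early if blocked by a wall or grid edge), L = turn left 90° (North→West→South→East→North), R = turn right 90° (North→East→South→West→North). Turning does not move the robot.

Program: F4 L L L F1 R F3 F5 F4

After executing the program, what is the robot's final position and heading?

Start: (row=12, col=6), facing East
  F4: move forward 1/4 (blocked), now at (row=12, col=7)
  L: turn left, now facing North
  L: turn left, now facing West
  L: turn left, now facing South
  F1: move forward 1, now at (row=13, col=7)
  R: turn right, now facing West
  F3: move forward 3, now at (row=13, col=4)
  F5: move forward 1/5 (blocked), now at (row=13, col=3)
  F4: move forward 0/4 (blocked), now at (row=13, col=3)
Final: (row=13, col=3), facing West

Answer: Final position: (row=13, col=3), facing West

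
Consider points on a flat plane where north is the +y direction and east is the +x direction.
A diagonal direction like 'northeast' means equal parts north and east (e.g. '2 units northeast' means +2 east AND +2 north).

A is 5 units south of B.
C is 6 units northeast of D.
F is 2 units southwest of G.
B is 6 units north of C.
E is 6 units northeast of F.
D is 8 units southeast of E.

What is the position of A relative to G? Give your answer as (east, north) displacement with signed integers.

Answer: A is at (east=18, north=3) relative to G.

Derivation:
Place G at the origin (east=0, north=0).
  F is 2 units southwest of G: delta (east=-2, north=-2); F at (east=-2, north=-2).
  E is 6 units northeast of F: delta (east=+6, north=+6); E at (east=4, north=4).
  D is 8 units southeast of E: delta (east=+8, north=-8); D at (east=12, north=-4).
  C is 6 units northeast of D: delta (east=+6, north=+6); C at (east=18, north=2).
  B is 6 units north of C: delta (east=+0, north=+6); B at (east=18, north=8).
  A is 5 units south of B: delta (east=+0, north=-5); A at (east=18, north=3).
Therefore A relative to G: (east=18, north=3).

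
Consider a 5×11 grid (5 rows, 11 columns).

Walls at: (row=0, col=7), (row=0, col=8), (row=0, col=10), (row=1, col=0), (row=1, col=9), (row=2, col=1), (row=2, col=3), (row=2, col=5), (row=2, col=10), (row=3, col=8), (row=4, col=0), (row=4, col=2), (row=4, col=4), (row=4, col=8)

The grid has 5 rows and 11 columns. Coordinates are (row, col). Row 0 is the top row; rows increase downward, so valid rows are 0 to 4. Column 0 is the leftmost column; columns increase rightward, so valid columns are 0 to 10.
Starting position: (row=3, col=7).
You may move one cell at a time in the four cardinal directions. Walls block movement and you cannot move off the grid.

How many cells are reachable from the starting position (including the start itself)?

Answer: Reachable cells: 39

Derivation:
BFS flood-fill from (row=3, col=7):
  Distance 0: (row=3, col=7)
  Distance 1: (row=2, col=7), (row=3, col=6), (row=4, col=7)
  Distance 2: (row=1, col=7), (row=2, col=6), (row=2, col=8), (row=3, col=5), (row=4, col=6)
  Distance 3: (row=1, col=6), (row=1, col=8), (row=2, col=9), (row=3, col=4), (row=4, col=5)
  Distance 4: (row=0, col=6), (row=1, col=5), (row=2, col=4), (row=3, col=3), (row=3, col=9)
  Distance 5: (row=0, col=5), (row=1, col=4), (row=3, col=2), (row=3, col=10), (row=4, col=3), (row=4, col=9)
  Distance 6: (row=0, col=4), (row=1, col=3), (row=2, col=2), (row=3, col=1), (row=4, col=10)
  Distance 7: (row=0, col=3), (row=1, col=2), (row=3, col=0), (row=4, col=1)
  Distance 8: (row=0, col=2), (row=1, col=1), (row=2, col=0)
  Distance 9: (row=0, col=1)
  Distance 10: (row=0, col=0)
Total reachable: 39 (grid has 41 open cells total)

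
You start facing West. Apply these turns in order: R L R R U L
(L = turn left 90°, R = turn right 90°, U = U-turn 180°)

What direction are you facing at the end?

Start: West
  R (right (90° clockwise)) -> North
  L (left (90° counter-clockwise)) -> West
  R (right (90° clockwise)) -> North
  R (right (90° clockwise)) -> East
  U (U-turn (180°)) -> West
  L (left (90° counter-clockwise)) -> South
Final: South

Answer: Final heading: South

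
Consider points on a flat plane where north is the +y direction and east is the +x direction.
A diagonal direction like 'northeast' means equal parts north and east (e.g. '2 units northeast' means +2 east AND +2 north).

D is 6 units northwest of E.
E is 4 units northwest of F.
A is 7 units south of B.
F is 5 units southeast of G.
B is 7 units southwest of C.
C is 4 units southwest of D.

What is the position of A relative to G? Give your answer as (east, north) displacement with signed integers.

Answer: A is at (east=-16, north=-13) relative to G.

Derivation:
Place G at the origin (east=0, north=0).
  F is 5 units southeast of G: delta (east=+5, north=-5); F at (east=5, north=-5).
  E is 4 units northwest of F: delta (east=-4, north=+4); E at (east=1, north=-1).
  D is 6 units northwest of E: delta (east=-6, north=+6); D at (east=-5, north=5).
  C is 4 units southwest of D: delta (east=-4, north=-4); C at (east=-9, north=1).
  B is 7 units southwest of C: delta (east=-7, north=-7); B at (east=-16, north=-6).
  A is 7 units south of B: delta (east=+0, north=-7); A at (east=-16, north=-13).
Therefore A relative to G: (east=-16, north=-13).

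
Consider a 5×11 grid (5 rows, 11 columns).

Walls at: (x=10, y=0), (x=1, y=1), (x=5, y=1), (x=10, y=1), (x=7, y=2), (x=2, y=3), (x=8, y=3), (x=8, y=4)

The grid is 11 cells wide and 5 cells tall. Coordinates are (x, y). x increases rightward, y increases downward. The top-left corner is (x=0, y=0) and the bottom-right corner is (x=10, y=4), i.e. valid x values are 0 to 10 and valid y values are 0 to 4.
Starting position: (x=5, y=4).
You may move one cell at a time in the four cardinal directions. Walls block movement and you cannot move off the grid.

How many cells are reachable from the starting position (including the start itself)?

Answer: Reachable cells: 47

Derivation:
BFS flood-fill from (x=5, y=4):
  Distance 0: (x=5, y=4)
  Distance 1: (x=5, y=3), (x=4, y=4), (x=6, y=4)
  Distance 2: (x=5, y=2), (x=4, y=3), (x=6, y=3), (x=3, y=4), (x=7, y=4)
  Distance 3: (x=4, y=2), (x=6, y=2), (x=3, y=3), (x=7, y=3), (x=2, y=4)
  Distance 4: (x=4, y=1), (x=6, y=1), (x=3, y=2), (x=1, y=4)
  Distance 5: (x=4, y=0), (x=6, y=0), (x=3, y=1), (x=7, y=1), (x=2, y=2), (x=1, y=3), (x=0, y=4)
  Distance 6: (x=3, y=0), (x=5, y=0), (x=7, y=0), (x=2, y=1), (x=8, y=1), (x=1, y=2), (x=0, y=3)
  Distance 7: (x=2, y=0), (x=8, y=0), (x=9, y=1), (x=0, y=2), (x=8, y=2)
  Distance 8: (x=1, y=0), (x=9, y=0), (x=0, y=1), (x=9, y=2)
  Distance 9: (x=0, y=0), (x=10, y=2), (x=9, y=3)
  Distance 10: (x=10, y=3), (x=9, y=4)
  Distance 11: (x=10, y=4)
Total reachable: 47 (grid has 47 open cells total)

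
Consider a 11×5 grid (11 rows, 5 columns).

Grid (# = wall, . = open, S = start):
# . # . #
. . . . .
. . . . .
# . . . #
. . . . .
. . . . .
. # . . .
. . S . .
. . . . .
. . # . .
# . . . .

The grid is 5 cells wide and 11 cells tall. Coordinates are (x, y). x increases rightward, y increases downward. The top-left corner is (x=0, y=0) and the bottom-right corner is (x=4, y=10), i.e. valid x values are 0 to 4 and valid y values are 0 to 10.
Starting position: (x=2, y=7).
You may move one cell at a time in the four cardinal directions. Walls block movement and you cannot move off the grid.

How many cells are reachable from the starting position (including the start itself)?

Answer: Reachable cells: 47

Derivation:
BFS flood-fill from (x=2, y=7):
  Distance 0: (x=2, y=7)
  Distance 1: (x=2, y=6), (x=1, y=7), (x=3, y=7), (x=2, y=8)
  Distance 2: (x=2, y=5), (x=3, y=6), (x=0, y=7), (x=4, y=7), (x=1, y=8), (x=3, y=8)
  Distance 3: (x=2, y=4), (x=1, y=5), (x=3, y=5), (x=0, y=6), (x=4, y=6), (x=0, y=8), (x=4, y=8), (x=1, y=9), (x=3, y=9)
  Distance 4: (x=2, y=3), (x=1, y=4), (x=3, y=4), (x=0, y=5), (x=4, y=5), (x=0, y=9), (x=4, y=9), (x=1, y=10), (x=3, y=10)
  Distance 5: (x=2, y=2), (x=1, y=3), (x=3, y=3), (x=0, y=4), (x=4, y=4), (x=2, y=10), (x=4, y=10)
  Distance 6: (x=2, y=1), (x=1, y=2), (x=3, y=2)
  Distance 7: (x=1, y=1), (x=3, y=1), (x=0, y=2), (x=4, y=2)
  Distance 8: (x=1, y=0), (x=3, y=0), (x=0, y=1), (x=4, y=1)
Total reachable: 47 (grid has 47 open cells total)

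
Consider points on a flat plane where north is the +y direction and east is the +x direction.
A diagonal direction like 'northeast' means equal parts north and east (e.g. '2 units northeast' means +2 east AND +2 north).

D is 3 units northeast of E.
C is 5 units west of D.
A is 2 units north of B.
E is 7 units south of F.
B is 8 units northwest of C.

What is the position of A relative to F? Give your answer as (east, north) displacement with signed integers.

Answer: A is at (east=-10, north=6) relative to F.

Derivation:
Place F at the origin (east=0, north=0).
  E is 7 units south of F: delta (east=+0, north=-7); E at (east=0, north=-7).
  D is 3 units northeast of E: delta (east=+3, north=+3); D at (east=3, north=-4).
  C is 5 units west of D: delta (east=-5, north=+0); C at (east=-2, north=-4).
  B is 8 units northwest of C: delta (east=-8, north=+8); B at (east=-10, north=4).
  A is 2 units north of B: delta (east=+0, north=+2); A at (east=-10, north=6).
Therefore A relative to F: (east=-10, north=6).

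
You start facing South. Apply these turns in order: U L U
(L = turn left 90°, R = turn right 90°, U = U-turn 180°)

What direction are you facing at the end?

Answer: Final heading: East

Derivation:
Start: South
  U (U-turn (180°)) -> North
  L (left (90° counter-clockwise)) -> West
  U (U-turn (180°)) -> East
Final: East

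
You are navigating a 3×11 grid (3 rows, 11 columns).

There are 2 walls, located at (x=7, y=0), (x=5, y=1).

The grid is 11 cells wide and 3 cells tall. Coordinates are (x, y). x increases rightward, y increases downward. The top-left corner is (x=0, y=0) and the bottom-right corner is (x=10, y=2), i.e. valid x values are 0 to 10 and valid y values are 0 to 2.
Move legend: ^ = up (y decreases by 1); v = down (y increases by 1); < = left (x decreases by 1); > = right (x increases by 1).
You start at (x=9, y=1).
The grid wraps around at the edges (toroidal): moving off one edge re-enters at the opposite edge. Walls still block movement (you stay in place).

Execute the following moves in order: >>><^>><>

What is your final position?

Answer: Final position: (x=2, y=0)

Derivation:
Start: (x=9, y=1)
  > (right): (x=9, y=1) -> (x=10, y=1)
  > (right): (x=10, y=1) -> (x=0, y=1)
  > (right): (x=0, y=1) -> (x=1, y=1)
  < (left): (x=1, y=1) -> (x=0, y=1)
  ^ (up): (x=0, y=1) -> (x=0, y=0)
  > (right): (x=0, y=0) -> (x=1, y=0)
  > (right): (x=1, y=0) -> (x=2, y=0)
  < (left): (x=2, y=0) -> (x=1, y=0)
  > (right): (x=1, y=0) -> (x=2, y=0)
Final: (x=2, y=0)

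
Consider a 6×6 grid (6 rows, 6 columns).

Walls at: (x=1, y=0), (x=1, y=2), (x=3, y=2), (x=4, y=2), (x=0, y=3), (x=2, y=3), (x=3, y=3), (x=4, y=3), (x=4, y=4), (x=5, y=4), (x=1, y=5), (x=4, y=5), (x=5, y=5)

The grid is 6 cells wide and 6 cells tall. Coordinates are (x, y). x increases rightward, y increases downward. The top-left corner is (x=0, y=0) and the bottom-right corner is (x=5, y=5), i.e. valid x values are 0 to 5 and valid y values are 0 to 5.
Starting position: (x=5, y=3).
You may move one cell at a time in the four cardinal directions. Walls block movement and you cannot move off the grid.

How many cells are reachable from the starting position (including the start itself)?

Answer: Reachable cells: 15

Derivation:
BFS flood-fill from (x=5, y=3):
  Distance 0: (x=5, y=3)
  Distance 1: (x=5, y=2)
  Distance 2: (x=5, y=1)
  Distance 3: (x=5, y=0), (x=4, y=1)
  Distance 4: (x=4, y=0), (x=3, y=1)
  Distance 5: (x=3, y=0), (x=2, y=1)
  Distance 6: (x=2, y=0), (x=1, y=1), (x=2, y=2)
  Distance 7: (x=0, y=1)
  Distance 8: (x=0, y=0), (x=0, y=2)
Total reachable: 15 (grid has 23 open cells total)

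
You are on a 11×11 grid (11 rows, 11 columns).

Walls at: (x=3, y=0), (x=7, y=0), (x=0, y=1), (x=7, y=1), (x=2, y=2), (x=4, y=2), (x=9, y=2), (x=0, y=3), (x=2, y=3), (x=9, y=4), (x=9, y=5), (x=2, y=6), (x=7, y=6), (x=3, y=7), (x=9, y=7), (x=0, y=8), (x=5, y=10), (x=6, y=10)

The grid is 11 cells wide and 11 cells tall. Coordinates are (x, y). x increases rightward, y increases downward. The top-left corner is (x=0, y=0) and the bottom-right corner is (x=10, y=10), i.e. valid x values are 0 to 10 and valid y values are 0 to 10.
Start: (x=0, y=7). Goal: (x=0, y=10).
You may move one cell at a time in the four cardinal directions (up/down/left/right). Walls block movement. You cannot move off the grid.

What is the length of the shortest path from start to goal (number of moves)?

BFS from (x=0, y=7) until reaching (x=0, y=10):
  Distance 0: (x=0, y=7)
  Distance 1: (x=0, y=6), (x=1, y=7)
  Distance 2: (x=0, y=5), (x=1, y=6), (x=2, y=7), (x=1, y=8)
  Distance 3: (x=0, y=4), (x=1, y=5), (x=2, y=8), (x=1, y=9)
  Distance 4: (x=1, y=4), (x=2, y=5), (x=3, y=8), (x=0, y=9), (x=2, y=9), (x=1, y=10)
  Distance 5: (x=1, y=3), (x=2, y=4), (x=3, y=5), (x=4, y=8), (x=3, y=9), (x=0, y=10), (x=2, y=10)  <- goal reached here
One shortest path (5 moves): (x=0, y=7) -> (x=1, y=7) -> (x=1, y=8) -> (x=1, y=9) -> (x=0, y=9) -> (x=0, y=10)

Answer: Shortest path length: 5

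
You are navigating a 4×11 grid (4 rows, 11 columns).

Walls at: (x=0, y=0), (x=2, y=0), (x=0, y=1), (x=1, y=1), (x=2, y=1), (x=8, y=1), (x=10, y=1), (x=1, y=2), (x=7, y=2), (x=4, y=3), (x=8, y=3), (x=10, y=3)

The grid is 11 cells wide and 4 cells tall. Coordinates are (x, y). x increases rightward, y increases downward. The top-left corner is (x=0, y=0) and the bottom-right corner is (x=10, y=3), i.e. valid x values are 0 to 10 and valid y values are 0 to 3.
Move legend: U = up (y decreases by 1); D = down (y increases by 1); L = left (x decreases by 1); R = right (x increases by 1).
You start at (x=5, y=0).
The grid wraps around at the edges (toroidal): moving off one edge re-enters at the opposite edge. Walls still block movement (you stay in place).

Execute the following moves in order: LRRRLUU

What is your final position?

Answer: Final position: (x=6, y=2)

Derivation:
Start: (x=5, y=0)
  L (left): (x=5, y=0) -> (x=4, y=0)
  R (right): (x=4, y=0) -> (x=5, y=0)
  R (right): (x=5, y=0) -> (x=6, y=0)
  R (right): (x=6, y=0) -> (x=7, y=0)
  L (left): (x=7, y=0) -> (x=6, y=0)
  U (up): (x=6, y=0) -> (x=6, y=3)
  U (up): (x=6, y=3) -> (x=6, y=2)
Final: (x=6, y=2)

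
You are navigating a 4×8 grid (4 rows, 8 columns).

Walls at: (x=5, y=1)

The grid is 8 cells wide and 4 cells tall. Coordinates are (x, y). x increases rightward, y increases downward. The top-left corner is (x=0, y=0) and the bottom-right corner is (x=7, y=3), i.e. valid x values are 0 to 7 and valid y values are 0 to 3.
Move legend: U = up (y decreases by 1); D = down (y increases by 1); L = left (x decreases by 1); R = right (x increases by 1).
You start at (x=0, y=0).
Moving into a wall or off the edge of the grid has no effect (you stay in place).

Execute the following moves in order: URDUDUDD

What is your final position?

Answer: Final position: (x=1, y=2)

Derivation:
Start: (x=0, y=0)
  U (up): blocked, stay at (x=0, y=0)
  R (right): (x=0, y=0) -> (x=1, y=0)
  D (down): (x=1, y=0) -> (x=1, y=1)
  U (up): (x=1, y=1) -> (x=1, y=0)
  D (down): (x=1, y=0) -> (x=1, y=1)
  U (up): (x=1, y=1) -> (x=1, y=0)
  D (down): (x=1, y=0) -> (x=1, y=1)
  D (down): (x=1, y=1) -> (x=1, y=2)
Final: (x=1, y=2)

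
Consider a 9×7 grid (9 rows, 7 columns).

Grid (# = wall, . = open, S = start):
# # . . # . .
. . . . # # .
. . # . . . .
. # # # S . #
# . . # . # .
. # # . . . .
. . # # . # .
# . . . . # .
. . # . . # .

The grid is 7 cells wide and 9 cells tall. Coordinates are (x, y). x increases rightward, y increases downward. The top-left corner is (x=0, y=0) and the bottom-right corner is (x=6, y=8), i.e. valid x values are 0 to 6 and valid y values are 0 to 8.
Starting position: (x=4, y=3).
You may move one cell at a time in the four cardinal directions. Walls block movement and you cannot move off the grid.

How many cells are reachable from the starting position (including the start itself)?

Answer: Reachable cells: 39

Derivation:
BFS flood-fill from (x=4, y=3):
  Distance 0: (x=4, y=3)
  Distance 1: (x=4, y=2), (x=5, y=3), (x=4, y=4)
  Distance 2: (x=3, y=2), (x=5, y=2), (x=4, y=5)
  Distance 3: (x=3, y=1), (x=6, y=2), (x=3, y=5), (x=5, y=5), (x=4, y=6)
  Distance 4: (x=3, y=0), (x=2, y=1), (x=6, y=1), (x=6, y=5), (x=4, y=7)
  Distance 5: (x=2, y=0), (x=6, y=0), (x=1, y=1), (x=6, y=4), (x=6, y=6), (x=3, y=7), (x=4, y=8)
  Distance 6: (x=5, y=0), (x=0, y=1), (x=1, y=2), (x=2, y=7), (x=6, y=7), (x=3, y=8)
  Distance 7: (x=0, y=2), (x=1, y=7), (x=6, y=8)
  Distance 8: (x=0, y=3), (x=1, y=6), (x=1, y=8)
  Distance 9: (x=0, y=6), (x=0, y=8)
  Distance 10: (x=0, y=5)
Total reachable: 39 (grid has 41 open cells total)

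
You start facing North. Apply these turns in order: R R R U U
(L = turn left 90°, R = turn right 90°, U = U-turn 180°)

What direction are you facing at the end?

Answer: Final heading: West

Derivation:
Start: North
  R (right (90° clockwise)) -> East
  R (right (90° clockwise)) -> South
  R (right (90° clockwise)) -> West
  U (U-turn (180°)) -> East
  U (U-turn (180°)) -> West
Final: West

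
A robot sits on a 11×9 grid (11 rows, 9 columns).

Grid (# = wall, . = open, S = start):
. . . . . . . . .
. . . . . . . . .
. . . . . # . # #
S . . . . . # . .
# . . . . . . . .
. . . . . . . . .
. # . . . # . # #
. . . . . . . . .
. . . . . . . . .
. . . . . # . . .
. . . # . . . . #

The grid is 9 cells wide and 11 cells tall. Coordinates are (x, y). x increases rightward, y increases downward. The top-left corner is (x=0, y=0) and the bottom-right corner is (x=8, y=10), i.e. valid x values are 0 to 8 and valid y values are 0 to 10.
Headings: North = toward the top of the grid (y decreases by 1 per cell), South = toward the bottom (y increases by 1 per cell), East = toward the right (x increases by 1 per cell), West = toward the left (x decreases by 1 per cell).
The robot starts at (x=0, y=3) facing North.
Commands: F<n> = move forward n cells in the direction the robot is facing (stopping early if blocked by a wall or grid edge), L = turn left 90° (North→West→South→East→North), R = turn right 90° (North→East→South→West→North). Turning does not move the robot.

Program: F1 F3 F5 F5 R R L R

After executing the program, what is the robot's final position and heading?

Answer: Final position: (x=0, y=0), facing South

Derivation:
Start: (x=0, y=3), facing North
  F1: move forward 1, now at (x=0, y=2)
  F3: move forward 2/3 (blocked), now at (x=0, y=0)
  F5: move forward 0/5 (blocked), now at (x=0, y=0)
  F5: move forward 0/5 (blocked), now at (x=0, y=0)
  R: turn right, now facing East
  R: turn right, now facing South
  L: turn left, now facing East
  R: turn right, now facing South
Final: (x=0, y=0), facing South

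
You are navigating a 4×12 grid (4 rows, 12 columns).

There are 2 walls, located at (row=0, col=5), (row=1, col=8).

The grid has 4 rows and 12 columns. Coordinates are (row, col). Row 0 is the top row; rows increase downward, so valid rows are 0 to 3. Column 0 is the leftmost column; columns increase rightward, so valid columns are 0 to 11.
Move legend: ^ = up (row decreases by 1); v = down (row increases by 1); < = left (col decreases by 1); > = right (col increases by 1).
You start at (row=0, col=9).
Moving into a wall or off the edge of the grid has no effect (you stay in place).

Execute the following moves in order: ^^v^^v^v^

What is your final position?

Start: (row=0, col=9)
  ^ (up): blocked, stay at (row=0, col=9)
  ^ (up): blocked, stay at (row=0, col=9)
  v (down): (row=0, col=9) -> (row=1, col=9)
  ^ (up): (row=1, col=9) -> (row=0, col=9)
  ^ (up): blocked, stay at (row=0, col=9)
  v (down): (row=0, col=9) -> (row=1, col=9)
  ^ (up): (row=1, col=9) -> (row=0, col=9)
  v (down): (row=0, col=9) -> (row=1, col=9)
  ^ (up): (row=1, col=9) -> (row=0, col=9)
Final: (row=0, col=9)

Answer: Final position: (row=0, col=9)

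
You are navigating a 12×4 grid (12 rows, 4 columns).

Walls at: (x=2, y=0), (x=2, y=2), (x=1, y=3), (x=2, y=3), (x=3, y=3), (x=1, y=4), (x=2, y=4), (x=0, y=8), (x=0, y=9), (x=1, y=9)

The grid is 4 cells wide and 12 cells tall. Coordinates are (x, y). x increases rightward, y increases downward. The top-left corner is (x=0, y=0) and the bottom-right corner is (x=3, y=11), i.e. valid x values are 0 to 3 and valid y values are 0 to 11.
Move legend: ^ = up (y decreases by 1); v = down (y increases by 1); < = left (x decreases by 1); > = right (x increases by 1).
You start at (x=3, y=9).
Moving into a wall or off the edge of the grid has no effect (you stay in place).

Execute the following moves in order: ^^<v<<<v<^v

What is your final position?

Start: (x=3, y=9)
  ^ (up): (x=3, y=9) -> (x=3, y=8)
  ^ (up): (x=3, y=8) -> (x=3, y=7)
  < (left): (x=3, y=7) -> (x=2, y=7)
  v (down): (x=2, y=7) -> (x=2, y=8)
  < (left): (x=2, y=8) -> (x=1, y=8)
  < (left): blocked, stay at (x=1, y=8)
  < (left): blocked, stay at (x=1, y=8)
  v (down): blocked, stay at (x=1, y=8)
  < (left): blocked, stay at (x=1, y=8)
  ^ (up): (x=1, y=8) -> (x=1, y=7)
  v (down): (x=1, y=7) -> (x=1, y=8)
Final: (x=1, y=8)

Answer: Final position: (x=1, y=8)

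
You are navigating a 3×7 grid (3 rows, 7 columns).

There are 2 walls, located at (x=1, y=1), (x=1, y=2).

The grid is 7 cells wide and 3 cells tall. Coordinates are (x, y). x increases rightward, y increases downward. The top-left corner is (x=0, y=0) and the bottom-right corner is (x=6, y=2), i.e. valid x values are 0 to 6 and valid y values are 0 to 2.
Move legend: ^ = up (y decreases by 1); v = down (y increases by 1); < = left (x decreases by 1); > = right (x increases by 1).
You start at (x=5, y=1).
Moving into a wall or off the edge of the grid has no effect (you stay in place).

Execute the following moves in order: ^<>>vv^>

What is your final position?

Start: (x=5, y=1)
  ^ (up): (x=5, y=1) -> (x=5, y=0)
  < (left): (x=5, y=0) -> (x=4, y=0)
  > (right): (x=4, y=0) -> (x=5, y=0)
  > (right): (x=5, y=0) -> (x=6, y=0)
  v (down): (x=6, y=0) -> (x=6, y=1)
  v (down): (x=6, y=1) -> (x=6, y=2)
  ^ (up): (x=6, y=2) -> (x=6, y=1)
  > (right): blocked, stay at (x=6, y=1)
Final: (x=6, y=1)

Answer: Final position: (x=6, y=1)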